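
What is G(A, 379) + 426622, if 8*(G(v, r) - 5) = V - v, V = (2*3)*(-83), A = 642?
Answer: 852969/2 ≈ 4.2648e+5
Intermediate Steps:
V = -498 (V = 6*(-83) = -498)
G(v, r) = -229/4 - v/8 (G(v, r) = 5 + (-498 - v)/8 = 5 + (-249/4 - v/8) = -229/4 - v/8)
G(A, 379) + 426622 = (-229/4 - ⅛*642) + 426622 = (-229/4 - 321/4) + 426622 = -275/2 + 426622 = 852969/2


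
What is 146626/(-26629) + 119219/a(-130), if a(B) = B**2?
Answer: 696703351/450030100 ≈ 1.5481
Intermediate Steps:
146626/(-26629) + 119219/a(-130) = 146626/(-26629) + 119219/((-130)**2) = 146626*(-1/26629) + 119219/16900 = -146626/26629 + 119219*(1/16900) = -146626/26629 + 119219/16900 = 696703351/450030100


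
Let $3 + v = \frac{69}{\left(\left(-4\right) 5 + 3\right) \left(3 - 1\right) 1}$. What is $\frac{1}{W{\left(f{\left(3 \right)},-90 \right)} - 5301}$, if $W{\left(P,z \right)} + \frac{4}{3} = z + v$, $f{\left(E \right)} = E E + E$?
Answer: $- \frac{102}{550531} \approx -0.00018528$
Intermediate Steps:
$f{\left(E \right)} = E + E^{2}$ ($f{\left(E \right)} = E^{2} + E = E + E^{2}$)
$v = - \frac{171}{34}$ ($v = -3 + \frac{69}{\left(\left(-4\right) 5 + 3\right) \left(3 - 1\right) 1} = -3 + \frac{69}{\left(-20 + 3\right) 2 \cdot 1} = -3 + \frac{69}{\left(-17\right) 2 \cdot 1} = -3 + \frac{69}{\left(-34\right) 1} = -3 + \frac{69}{-34} = -3 + 69 \left(- \frac{1}{34}\right) = -3 - \frac{69}{34} = - \frac{171}{34} \approx -5.0294$)
$W{\left(P,z \right)} = - \frac{649}{102} + z$ ($W{\left(P,z \right)} = - \frac{4}{3} + \left(z - \frac{171}{34}\right) = - \frac{4}{3} + \left(- \frac{171}{34} + z\right) = - \frac{649}{102} + z$)
$\frac{1}{W{\left(f{\left(3 \right)},-90 \right)} - 5301} = \frac{1}{\left(- \frac{649}{102} - 90\right) - 5301} = \frac{1}{- \frac{9829}{102} - 5301} = \frac{1}{- \frac{550531}{102}} = - \frac{102}{550531}$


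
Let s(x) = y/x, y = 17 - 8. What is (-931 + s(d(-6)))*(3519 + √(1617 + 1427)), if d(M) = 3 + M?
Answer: -3286746 - 1868*√761 ≈ -3.3383e+6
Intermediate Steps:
y = 9
s(x) = 9/x
(-931 + s(d(-6)))*(3519 + √(1617 + 1427)) = (-931 + 9/(3 - 6))*(3519 + √(1617 + 1427)) = (-931 + 9/(-3))*(3519 + √3044) = (-931 + 9*(-⅓))*(3519 + 2*√761) = (-931 - 3)*(3519 + 2*√761) = -934*(3519 + 2*√761) = -3286746 - 1868*√761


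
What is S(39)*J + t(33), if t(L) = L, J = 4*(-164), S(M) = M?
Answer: -25551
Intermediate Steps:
J = -656
S(39)*J + t(33) = 39*(-656) + 33 = -25584 + 33 = -25551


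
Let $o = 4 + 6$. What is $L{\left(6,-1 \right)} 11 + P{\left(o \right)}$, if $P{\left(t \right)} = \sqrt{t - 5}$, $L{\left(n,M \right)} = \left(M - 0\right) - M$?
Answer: $\sqrt{5} \approx 2.2361$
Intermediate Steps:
$o = 10$
$L{\left(n,M \right)} = 0$ ($L{\left(n,M \right)} = \left(M + 0\right) - M = M - M = 0$)
$P{\left(t \right)} = \sqrt{-5 + t}$
$L{\left(6,-1 \right)} 11 + P{\left(o \right)} = 0 \cdot 11 + \sqrt{-5 + 10} = 0 + \sqrt{5} = \sqrt{5}$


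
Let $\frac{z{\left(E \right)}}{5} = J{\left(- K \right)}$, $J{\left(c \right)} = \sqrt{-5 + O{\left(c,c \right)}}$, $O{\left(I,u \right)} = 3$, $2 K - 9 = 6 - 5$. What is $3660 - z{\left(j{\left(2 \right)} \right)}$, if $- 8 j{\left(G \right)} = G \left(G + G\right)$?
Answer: $3660 - 5 i \sqrt{2} \approx 3660.0 - 7.0711 i$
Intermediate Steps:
$K = 5$ ($K = \frac{9}{2} + \frac{6 - 5}{2} = \frac{9}{2} + \frac{1}{2} \cdot 1 = \frac{9}{2} + \frac{1}{2} = 5$)
$j{\left(G \right)} = - \frac{G^{2}}{4}$ ($j{\left(G \right)} = - \frac{G \left(G + G\right)}{8} = - \frac{G 2 G}{8} = - \frac{2 G^{2}}{8} = - \frac{G^{2}}{4}$)
$J{\left(c \right)} = i \sqrt{2}$ ($J{\left(c \right)} = \sqrt{-5 + 3} = \sqrt{-2} = i \sqrt{2}$)
$z{\left(E \right)} = 5 i \sqrt{2}$
$3660 - z{\left(j{\left(2 \right)} \right)} = 3660 - 5 i \sqrt{2}$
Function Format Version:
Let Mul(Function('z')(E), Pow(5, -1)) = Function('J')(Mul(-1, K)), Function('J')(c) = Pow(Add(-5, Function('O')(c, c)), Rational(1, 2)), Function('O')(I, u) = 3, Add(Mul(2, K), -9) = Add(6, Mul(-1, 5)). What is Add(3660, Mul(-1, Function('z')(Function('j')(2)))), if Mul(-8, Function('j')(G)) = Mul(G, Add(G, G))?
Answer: Add(3660, Mul(-5, I, Pow(2, Rational(1, 2)))) ≈ Add(3660.0, Mul(-7.0711, I))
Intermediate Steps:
K = 5 (K = Add(Rational(9, 2), Mul(Rational(1, 2), Add(6, Mul(-1, 5)))) = Add(Rational(9, 2), Mul(Rational(1, 2), Add(6, -5))) = Add(Rational(9, 2), Mul(Rational(1, 2), 1)) = Add(Rational(9, 2), Rational(1, 2)) = 5)
Function('j')(G) = Mul(Rational(-1, 4), Pow(G, 2)) (Function('j')(G) = Mul(Rational(-1, 8), Mul(G, Add(G, G))) = Mul(Rational(-1, 8), Mul(G, Mul(2, G))) = Mul(Rational(-1, 8), Mul(2, Pow(G, 2))) = Mul(Rational(-1, 4), Pow(G, 2)))
Function('J')(c) = Mul(I, Pow(2, Rational(1, 2))) (Function('J')(c) = Pow(Add(-5, 3), Rational(1, 2)) = Pow(-2, Rational(1, 2)) = Mul(I, Pow(2, Rational(1, 2))))
Function('z')(E) = Mul(5, I, Pow(2, Rational(1, 2))) (Function('z')(E) = Mul(5, Mul(I, Pow(2, Rational(1, 2)))) = Mul(5, I, Pow(2, Rational(1, 2))))
Add(3660, Mul(-1, Function('z')(Function('j')(2)))) = Add(3660, Mul(-1, Mul(5, I, Pow(2, Rational(1, 2))))) = Add(3660, Mul(-5, I, Pow(2, Rational(1, 2))))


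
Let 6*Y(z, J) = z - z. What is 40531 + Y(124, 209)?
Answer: 40531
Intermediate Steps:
Y(z, J) = 0 (Y(z, J) = (z - z)/6 = (⅙)*0 = 0)
40531 + Y(124, 209) = 40531 + 0 = 40531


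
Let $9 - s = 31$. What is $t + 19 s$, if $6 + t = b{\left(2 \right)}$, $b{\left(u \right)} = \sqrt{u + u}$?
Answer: $-422$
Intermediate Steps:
$s = -22$ ($s = 9 - 31 = -22$)
$b{\left(u \right)} = \sqrt{2} \sqrt{u}$ ($b{\left(u \right)} = \sqrt{2 u} = \sqrt{2} \sqrt{u}$)
$t = -4$ ($t = -6 + \sqrt{2} \sqrt{2} = -6 + 2 = -4$)
$t + 19 s = -4 + 19 \left(-22\right) = -4 - 418 = -422$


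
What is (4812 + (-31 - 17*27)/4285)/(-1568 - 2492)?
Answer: -2061893/1739710 ≈ -1.1852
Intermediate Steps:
(4812 + (-31 - 17*27)/4285)/(-1568 - 2492) = (4812 + (-31 - 459)*(1/4285))/(-4060) = (4812 - 490*1/4285)*(-1/4060) = (4812 - 98/857)*(-1/4060) = (4123786/857)*(-1/4060) = -2061893/1739710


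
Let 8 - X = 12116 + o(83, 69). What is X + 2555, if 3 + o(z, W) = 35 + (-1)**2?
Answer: -9586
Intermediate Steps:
o(z, W) = 33 (o(z, W) = -3 + (35 + (-1)**2) = -3 + (35 + 1) = -3 + 36 = 33)
X = -12141 (X = 8 - (12116 + 33) = 8 - 1*12149 = 8 - 12149 = -12141)
X + 2555 = -12141 + 2555 = -9586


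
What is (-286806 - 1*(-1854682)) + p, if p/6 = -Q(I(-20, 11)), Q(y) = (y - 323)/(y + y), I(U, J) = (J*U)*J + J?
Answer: 1259001696/803 ≈ 1.5679e+6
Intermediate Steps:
I(U, J) = J + U*J² (I(U, J) = U*J² + J = J + U*J²)
Q(y) = (-323 + y)/(2*y) (Q(y) = (-323 + y)/((2*y)) = (-323 + y)*(1/(2*y)) = (-323 + y)/(2*y))
p = -2732/803 (p = 6*(-(-323 + 11*(1 + 11*(-20)))/(2*(11*(1 + 11*(-20))))) = 6*(-(-323 + 11*(1 - 220))/(2*(11*(1 - 220)))) = 6*(-(-323 + 11*(-219))/(2*(11*(-219)))) = 6*(-(-323 - 2409)/(2*(-2409))) = 6*(-(-1)*(-2732)/(2*2409)) = 6*(-1*1366/2409) = 6*(-1366/2409) = -2732/803 ≈ -3.4022)
(-286806 - 1*(-1854682)) + p = (-286806 - 1*(-1854682)) - 2732/803 = (-286806 + 1854682) - 2732/803 = 1567876 - 2732/803 = 1259001696/803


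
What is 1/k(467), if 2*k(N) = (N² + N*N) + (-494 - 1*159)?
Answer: 2/435525 ≈ 4.5922e-6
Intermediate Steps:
k(N) = -653/2 + N² (k(N) = ((N² + N*N) + (-494 - 1*159))/2 = ((N² + N²) + (-494 - 159))/2 = (2*N² - 653)/2 = (-653 + 2*N²)/2 = -653/2 + N²)
1/k(467) = 1/(-653/2 + 467²) = 1/(-653/2 + 218089) = 1/(435525/2) = 2/435525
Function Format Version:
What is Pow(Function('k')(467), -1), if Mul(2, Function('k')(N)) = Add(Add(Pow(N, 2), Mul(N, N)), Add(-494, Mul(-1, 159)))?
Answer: Rational(2, 435525) ≈ 4.5922e-6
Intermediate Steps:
Function('k')(N) = Add(Rational(-653, 2), Pow(N, 2)) (Function('k')(N) = Mul(Rational(1, 2), Add(Add(Pow(N, 2), Mul(N, N)), Add(-494, Mul(-1, 159)))) = Mul(Rational(1, 2), Add(Add(Pow(N, 2), Pow(N, 2)), Add(-494, -159))) = Mul(Rational(1, 2), Add(Mul(2, Pow(N, 2)), -653)) = Mul(Rational(1, 2), Add(-653, Mul(2, Pow(N, 2)))) = Add(Rational(-653, 2), Pow(N, 2)))
Pow(Function('k')(467), -1) = Pow(Add(Rational(-653, 2), Pow(467, 2)), -1) = Pow(Add(Rational(-653, 2), 218089), -1) = Pow(Rational(435525, 2), -1) = Rational(2, 435525)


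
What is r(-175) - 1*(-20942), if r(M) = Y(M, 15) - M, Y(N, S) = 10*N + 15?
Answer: 19382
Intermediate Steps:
Y(N, S) = 15 + 10*N
r(M) = 15 + 9*M (r(M) = (15 + 10*M) - M = 15 + 9*M)
r(-175) - 1*(-20942) = (15 + 9*(-175)) - 1*(-20942) = (15 - 1575) + 20942 = -1560 + 20942 = 19382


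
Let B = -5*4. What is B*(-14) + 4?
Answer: 284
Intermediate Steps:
B = -20
B*(-14) + 4 = -20*(-14) + 4 = 280 + 4 = 284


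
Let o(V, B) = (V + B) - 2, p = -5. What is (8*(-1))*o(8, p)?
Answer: -8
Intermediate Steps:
o(V, B) = -2 + B + V (o(V, B) = (B + V) - 2 = -2 + B + V)
(8*(-1))*o(8, p) = (8*(-1))*(-2 - 5 + 8) = -8*1 = -8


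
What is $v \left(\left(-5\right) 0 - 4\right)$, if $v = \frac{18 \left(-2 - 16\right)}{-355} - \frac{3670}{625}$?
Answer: $\frac{176056}{8875} \approx 19.837$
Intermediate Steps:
$v = - \frac{44014}{8875}$ ($v = 18 \left(-2 - 16\right) \left(- \frac{1}{355}\right) - \frac{734}{125} = 18 \left(-18\right) \left(- \frac{1}{355}\right) - \frac{734}{125} = \left(-324\right) \left(- \frac{1}{355}\right) - \frac{734}{125} = \frac{324}{355} - \frac{734}{125} = - \frac{44014}{8875} \approx -4.9593$)
$v \left(\left(-5\right) 0 - 4\right) = - \frac{44014 \left(\left(-5\right) 0 - 4\right)}{8875} = - \frac{44014 \left(0 - 4\right)}{8875} = \left(- \frac{44014}{8875}\right) \left(-4\right) = \frac{176056}{8875}$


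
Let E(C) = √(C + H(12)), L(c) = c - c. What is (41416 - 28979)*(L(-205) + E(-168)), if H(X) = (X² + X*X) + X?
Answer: 24874*√33 ≈ 1.4289e+5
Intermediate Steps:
L(c) = 0
H(X) = X + 2*X² (H(X) = (X² + X²) + X = 2*X² + X = X + 2*X²)
E(C) = √(300 + C) (E(C) = √(C + 12*(1 + 2*12)) = √(C + 12*(1 + 24)) = √(C + 12*25) = √(C + 300) = √(300 + C))
(41416 - 28979)*(L(-205) + E(-168)) = (41416 - 28979)*(0 + √(300 - 168)) = 12437*(0 + √132) = 12437*(0 + 2*√33) = 12437*(2*√33) = 24874*√33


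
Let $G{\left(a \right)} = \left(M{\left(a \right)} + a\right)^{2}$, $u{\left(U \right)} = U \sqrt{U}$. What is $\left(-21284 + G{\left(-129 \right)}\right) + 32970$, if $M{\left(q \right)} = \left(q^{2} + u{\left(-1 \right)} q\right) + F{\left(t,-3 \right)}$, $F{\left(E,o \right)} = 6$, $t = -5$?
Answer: $272839369 + 4261644 i \approx 2.7284 \cdot 10^{8} + 4.2616 \cdot 10^{6} i$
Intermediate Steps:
$u{\left(U \right)} = U^{\frac{3}{2}}$
$M{\left(q \right)} = 6 + q^{2} - i q$ ($M{\left(q \right)} = \left(q^{2} + \left(-1\right)^{\frac{3}{2}} q\right) + 6 = \left(q^{2} + - i q\right) + 6 = \left(q^{2} - i q\right) + 6 = 6 + q^{2} - i q$)
$G{\left(a \right)} = \left(6 + a + a^{2} - i a\right)^{2}$ ($G{\left(a \right)} = \left(\left(6 + a^{2} - i a\right) + a\right)^{2} = \left(6 + a + a^{2} - i a\right)^{2}$)
$\left(-21284 + G{\left(-129 \right)}\right) + 32970 = \left(-21284 + \left(6 - 129 + \left(-129\right)^{2} - i \left(-129\right)\right)^{2}\right) + 32970 = \left(-21284 + \left(6 - 129 + 16641 + 129 i\right)^{2}\right) + 32970 = \left(-21284 + \left(16518 + 129 i\right)^{2}\right) + 32970 = 11686 + \left(16518 + 129 i\right)^{2}$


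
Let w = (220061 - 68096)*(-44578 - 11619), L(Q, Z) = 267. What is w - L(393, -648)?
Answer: -8539977372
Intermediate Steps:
w = -8539977105 (w = 151965*(-56197) = -8539977105)
w - L(393, -648) = -8539977105 - 1*267 = -8539977105 - 267 = -8539977372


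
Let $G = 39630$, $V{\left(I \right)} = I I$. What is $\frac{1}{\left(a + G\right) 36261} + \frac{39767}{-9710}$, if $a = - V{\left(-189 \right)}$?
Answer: $- \frac{5636743540273}{1376336657790} \approx -4.0955$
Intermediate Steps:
$V{\left(I \right)} = I^{2}$
$a = -35721$ ($a = - \left(-189\right)^{2} = \left(-1\right) 35721 = -35721$)
$\frac{1}{\left(a + G\right) 36261} + \frac{39767}{-9710} = \frac{1}{\left(-35721 + 39630\right) 36261} + \frac{39767}{-9710} = \frac{1}{3909} \cdot \frac{1}{36261} + 39767 \left(- \frac{1}{9710}\right) = \frac{1}{3909} \cdot \frac{1}{36261} - \frac{39767}{9710} = \frac{1}{141744249} - \frac{39767}{9710} = - \frac{5636743540273}{1376336657790}$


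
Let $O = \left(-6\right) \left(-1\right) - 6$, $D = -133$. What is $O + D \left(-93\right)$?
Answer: $12369$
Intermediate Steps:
$O = 0$ ($O = 6 - 6 = 0$)
$O + D \left(-93\right) = 0 - -12369 = 0 + 12369 = 12369$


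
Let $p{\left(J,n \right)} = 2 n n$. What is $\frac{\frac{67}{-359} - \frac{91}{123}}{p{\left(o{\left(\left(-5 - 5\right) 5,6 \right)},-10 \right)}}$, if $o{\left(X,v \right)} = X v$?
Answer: $- \frac{4091}{883140} \approx -0.0046323$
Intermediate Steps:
$p{\left(J,n \right)} = 2 n^{2}$
$\frac{\frac{67}{-359} - \frac{91}{123}}{p{\left(o{\left(\left(-5 - 5\right) 5,6 \right)},-10 \right)}} = \frac{\frac{67}{-359} - \frac{91}{123}}{2 \left(-10\right)^{2}} = \frac{67 \left(- \frac{1}{359}\right) - \frac{91}{123}}{2 \cdot 100} = \frac{- \frac{67}{359} - \frac{91}{123}}{200} = \left(- \frac{40910}{44157}\right) \frac{1}{200} = - \frac{4091}{883140}$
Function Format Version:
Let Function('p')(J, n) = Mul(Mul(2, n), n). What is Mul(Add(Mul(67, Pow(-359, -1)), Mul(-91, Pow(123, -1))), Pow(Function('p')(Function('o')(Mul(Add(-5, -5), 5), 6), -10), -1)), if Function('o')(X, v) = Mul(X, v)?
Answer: Rational(-4091, 883140) ≈ -0.0046323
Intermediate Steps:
Function('p')(J, n) = Mul(2, Pow(n, 2))
Mul(Add(Mul(67, Pow(-359, -1)), Mul(-91, Pow(123, -1))), Pow(Function('p')(Function('o')(Mul(Add(-5, -5), 5), 6), -10), -1)) = Mul(Add(Mul(67, Pow(-359, -1)), Mul(-91, Pow(123, -1))), Pow(Mul(2, Pow(-10, 2)), -1)) = Mul(Add(Mul(67, Rational(-1, 359)), Mul(-91, Rational(1, 123))), Pow(Mul(2, 100), -1)) = Mul(Add(Rational(-67, 359), Rational(-91, 123)), Pow(200, -1)) = Mul(Rational(-40910, 44157), Rational(1, 200)) = Rational(-4091, 883140)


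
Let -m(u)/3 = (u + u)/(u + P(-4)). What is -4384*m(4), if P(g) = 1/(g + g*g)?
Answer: 1262592/49 ≈ 25767.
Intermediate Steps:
P(g) = 1/(g + g**2)
m(u) = -6*u/(1/12 + u) (m(u) = -3*(u + u)/(u + 1/((-4)*(1 - 4))) = -3*2*u/(u - 1/4/(-3)) = -3*2*u/(u - 1/4*(-1/3)) = -3*2*u/(u + 1/12) = -3*2*u/(1/12 + u) = -6*u/(1/12 + u))
-4384*m(4) = -(-315648)*4/(1 + 12*4) = -(-315648)*4/(1 + 48) = -(-315648)*4/49 = -4384*(-288/49) = 1262592/49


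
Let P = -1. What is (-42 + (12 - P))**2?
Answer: 841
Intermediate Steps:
(-42 + (12 - P))**2 = (-42 + (12 - 1*(-1)))**2 = (-42 + (12 + 1))**2 = (-42 + 13)**2 = (-29)**2 = 841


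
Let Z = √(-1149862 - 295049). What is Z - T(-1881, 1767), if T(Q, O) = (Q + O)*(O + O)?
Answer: 402876 + I*√1444911 ≈ 4.0288e+5 + 1202.0*I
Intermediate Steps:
T(Q, O) = 2*O*(O + Q) (T(Q, O) = (O + Q)*(2*O) = 2*O*(O + Q))
Z = I*√1444911 (Z = √(-1444911) = I*√1444911 ≈ 1202.0*I)
Z - T(-1881, 1767) = I*√1444911 - 2*1767*(1767 - 1881) = I*√1444911 - 2*1767*(-114) = I*√1444911 - 1*(-402876) = I*√1444911 + 402876 = 402876 + I*√1444911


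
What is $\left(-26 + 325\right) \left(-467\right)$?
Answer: $-139633$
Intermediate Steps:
$\left(-26 + 325\right) \left(-467\right) = 299 \left(-467\right) = -139633$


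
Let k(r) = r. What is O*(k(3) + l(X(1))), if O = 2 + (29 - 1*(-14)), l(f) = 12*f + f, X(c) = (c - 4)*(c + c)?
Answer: -3375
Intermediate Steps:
X(c) = 2*c*(-4 + c) (X(c) = (-4 + c)*(2*c) = 2*c*(-4 + c))
l(f) = 13*f
O = 45 (O = 2 + (29 + 14) = 2 + 43 = 45)
O*(k(3) + l(X(1))) = 45*(3 + 13*(2*1*(-4 + 1))) = 45*(3 + 13*(2*1*(-3))) = 45*(3 + 13*(-6)) = 45*(3 - 78) = 45*(-75) = -3375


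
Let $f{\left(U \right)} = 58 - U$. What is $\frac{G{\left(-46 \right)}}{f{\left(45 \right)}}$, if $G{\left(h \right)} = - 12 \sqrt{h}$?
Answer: $- \frac{12 i \sqrt{46}}{13} \approx - 6.2606 i$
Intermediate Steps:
$\frac{G{\left(-46 \right)}}{f{\left(45 \right)}} = \frac{\left(-12\right) \sqrt{-46}}{58 - 45} = \frac{\left(-12\right) i \sqrt{46}}{58 - 45} = \frac{\left(-12\right) i \sqrt{46}}{13} = - 12 i \sqrt{46} \cdot \frac{1}{13} = - \frac{12 i \sqrt{46}}{13}$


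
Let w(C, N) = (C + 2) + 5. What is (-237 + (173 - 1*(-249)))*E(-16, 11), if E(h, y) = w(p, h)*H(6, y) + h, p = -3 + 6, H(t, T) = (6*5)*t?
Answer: 330040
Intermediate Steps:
H(t, T) = 30*t
p = 3
w(C, N) = 7 + C (w(C, N) = (2 + C) + 5 = 7 + C)
E(h, y) = 1800 + h (E(h, y) = (7 + 3)*(30*6) + h = 10*180 + h = 1800 + h)
(-237 + (173 - 1*(-249)))*E(-16, 11) = (-237 + (173 - 1*(-249)))*(1800 - 16) = (-237 + (173 + 249))*1784 = (-237 + 422)*1784 = 185*1784 = 330040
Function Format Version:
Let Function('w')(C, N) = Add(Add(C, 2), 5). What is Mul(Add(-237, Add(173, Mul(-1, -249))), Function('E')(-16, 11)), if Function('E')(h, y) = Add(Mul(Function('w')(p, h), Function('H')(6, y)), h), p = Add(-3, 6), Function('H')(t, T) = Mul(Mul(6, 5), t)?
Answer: 330040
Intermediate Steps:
Function('H')(t, T) = Mul(30, t)
p = 3
Function('w')(C, N) = Add(7, C) (Function('w')(C, N) = Add(Add(2, C), 5) = Add(7, C))
Function('E')(h, y) = Add(1800, h) (Function('E')(h, y) = Add(Mul(Add(7, 3), Mul(30, 6)), h) = Add(Mul(10, 180), h) = Add(1800, h))
Mul(Add(-237, Add(173, Mul(-1, -249))), Function('E')(-16, 11)) = Mul(Add(-237, Add(173, Mul(-1, -249))), Add(1800, -16)) = Mul(Add(-237, Add(173, 249)), 1784) = Mul(Add(-237, 422), 1784) = Mul(185, 1784) = 330040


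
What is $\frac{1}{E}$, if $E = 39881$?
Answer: $\frac{1}{39881} \approx 2.5075 \cdot 10^{-5}$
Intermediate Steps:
$\frac{1}{E} = \frac{1}{39881}$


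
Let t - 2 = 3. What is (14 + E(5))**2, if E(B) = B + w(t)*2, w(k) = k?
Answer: 841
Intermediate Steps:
t = 5 (t = 2 + 3 = 5)
E(B) = 10 + B (E(B) = B + 5*2 = B + 10 = 10 + B)
(14 + E(5))**2 = (14 + (10 + 5))**2 = (14 + 15)**2 = 29**2 = 841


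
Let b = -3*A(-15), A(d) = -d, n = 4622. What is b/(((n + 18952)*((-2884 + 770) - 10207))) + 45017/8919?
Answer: 484274984099/95947052238 ≈ 5.0473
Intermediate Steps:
b = -45 (b = -(-3)*(-15) = -3*15 = -45)
b/(((n + 18952)*((-2884 + 770) - 10207))) + 45017/8919 = -45*1/((4622 + 18952)*((-2884 + 770) - 10207)) + 45017/8919 = -45*1/(23574*(-2114 - 10207)) + 45017*(1/8919) = -45/(23574*(-12321)) + 45017/8919 = -45/(-290455254) + 45017/8919 = -45*(-1/290455254) + 45017/8919 = 5/32272806 + 45017/8919 = 484274984099/95947052238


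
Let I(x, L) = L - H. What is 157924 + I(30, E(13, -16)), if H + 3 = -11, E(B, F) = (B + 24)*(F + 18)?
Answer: 158012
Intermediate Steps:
E(B, F) = (18 + F)*(24 + B) (E(B, F) = (24 + B)*(18 + F) = (18 + F)*(24 + B))
H = -14 (H = -3 - 11 = -14)
I(x, L) = 14 + L (I(x, L) = L - 1*(-14) = L + 14 = 14 + L)
157924 + I(30, E(13, -16)) = 157924 + (14 + (432 + 18*13 + 24*(-16) + 13*(-16))) = 157924 + (14 + (432 + 234 - 384 - 208)) = 157924 + (14 + 74) = 157924 + 88 = 158012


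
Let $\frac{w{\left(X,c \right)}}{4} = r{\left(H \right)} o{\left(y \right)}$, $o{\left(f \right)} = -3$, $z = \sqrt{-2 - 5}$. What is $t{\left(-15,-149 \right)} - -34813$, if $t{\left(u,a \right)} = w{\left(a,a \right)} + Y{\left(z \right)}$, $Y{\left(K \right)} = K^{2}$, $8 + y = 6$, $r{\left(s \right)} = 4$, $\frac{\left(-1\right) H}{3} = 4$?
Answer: $34758$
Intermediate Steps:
$H = -12$ ($H = \left(-3\right) 4 = -12$)
$y = -2$ ($y = -8 + 6 = -2$)
$z = i \sqrt{7}$ ($z = \sqrt{-7} = i \sqrt{7} \approx 2.6458 i$)
$w{\left(X,c \right)} = -48$ ($w{\left(X,c \right)} = 4 \cdot 4 \left(-3\right) = 4 \left(-12\right) = -48$)
$t{\left(u,a \right)} = -55$ ($t{\left(u,a \right)} = -48 + \left(i \sqrt{7}\right)^{2} = -48 - 7 = -55$)
$t{\left(-15,-149 \right)} - -34813 = -55 - -34813 = -55 + 34813 = 34758$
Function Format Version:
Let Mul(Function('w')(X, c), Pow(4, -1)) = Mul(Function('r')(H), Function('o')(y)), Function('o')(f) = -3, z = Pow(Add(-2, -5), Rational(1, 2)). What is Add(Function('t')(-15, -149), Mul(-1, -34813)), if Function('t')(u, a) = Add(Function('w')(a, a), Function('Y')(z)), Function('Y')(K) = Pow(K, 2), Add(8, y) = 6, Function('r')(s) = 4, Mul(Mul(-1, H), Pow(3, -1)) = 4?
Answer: 34758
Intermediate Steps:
H = -12 (H = Mul(-3, 4) = -12)
y = -2 (y = Add(-8, 6) = -2)
z = Mul(I, Pow(7, Rational(1, 2))) (z = Pow(-7, Rational(1, 2)) = Mul(I, Pow(7, Rational(1, 2))) ≈ Mul(2.6458, I))
Function('w')(X, c) = -48 (Function('w')(X, c) = Mul(4, Mul(4, -3)) = Mul(4, -12) = -48)
Function('t')(u, a) = -55 (Function('t')(u, a) = Add(-48, Pow(Mul(I, Pow(7, Rational(1, 2))), 2)) = Add(-48, -7) = -55)
Add(Function('t')(-15, -149), Mul(-1, -34813)) = Add(-55, Mul(-1, -34813)) = Add(-55, 34813) = 34758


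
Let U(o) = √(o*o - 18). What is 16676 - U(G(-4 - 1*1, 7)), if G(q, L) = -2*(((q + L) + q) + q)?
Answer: 16676 - √238 ≈ 16661.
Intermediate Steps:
G(q, L) = -6*q - 2*L (G(q, L) = -2*(((L + q) + q) + q) = -2*((L + 2*q) + q) = -2*(L + 3*q) = -6*q - 2*L)
U(o) = √(-18 + o²) (U(o) = √(o² - 18) = √(-18 + o²))
16676 - U(G(-4 - 1*1, 7)) = 16676 - √(-18 + (-6*(-4 - 1*1) - 2*7)²) = 16676 - √(-18 + (-6*(-4 - 1) - 14)²) = 16676 - √(-18 + (-6*(-5) - 14)²) = 16676 - √(-18 + (30 - 14)²) = 16676 - √(-18 + 16²) = 16676 - √(-18 + 256) = 16676 - √238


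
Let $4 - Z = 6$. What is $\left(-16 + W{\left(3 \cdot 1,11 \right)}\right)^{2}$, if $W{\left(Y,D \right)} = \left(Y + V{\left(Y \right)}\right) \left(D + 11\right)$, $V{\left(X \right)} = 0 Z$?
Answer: $2500$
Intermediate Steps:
$Z = -2$ ($Z = 4 - 6 = -2$)
$V{\left(X \right)} = 0$ ($V{\left(X \right)} = 0 \left(-2\right) = 0$)
$W{\left(Y,D \right)} = Y \left(11 + D\right)$ ($W{\left(Y,D \right)} = \left(Y + 0\right) \left(D + 11\right) = Y \left(11 + D\right)$)
$\left(-16 + W{\left(3 \cdot 1,11 \right)}\right)^{2} = \left(-16 + 3 \cdot 1 \left(11 + 11\right)\right)^{2} = \left(-16 + 3 \cdot 22\right)^{2} = \left(-16 + 66\right)^{2} = 50^{2} = 2500$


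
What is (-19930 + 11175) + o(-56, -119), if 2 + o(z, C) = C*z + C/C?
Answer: -2092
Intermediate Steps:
o(z, C) = -1 + C*z (o(z, C) = -2 + (C*z + C/C) = -2 + (C*z + 1) = -2 + (1 + C*z) = -1 + C*z)
(-19930 + 11175) + o(-56, -119) = (-19930 + 11175) + (-1 - 119*(-56)) = -8755 + (-1 + 6664) = -8755 + 6663 = -2092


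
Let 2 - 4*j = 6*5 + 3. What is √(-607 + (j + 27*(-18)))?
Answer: I*√4403/2 ≈ 33.178*I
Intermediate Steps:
j = -31/4 (j = ½ - (6*5 + 3)/4 = ½ - (30 + 3)/4 = ½ - ¼*33 = ½ - 33/4 = -31/4 ≈ -7.7500)
√(-607 + (j + 27*(-18))) = √(-607 + (-31/4 + 27*(-18))) = √(-607 + (-31/4 - 486)) = √(-607 - 1975/4) = √(-4403/4) = I*√4403/2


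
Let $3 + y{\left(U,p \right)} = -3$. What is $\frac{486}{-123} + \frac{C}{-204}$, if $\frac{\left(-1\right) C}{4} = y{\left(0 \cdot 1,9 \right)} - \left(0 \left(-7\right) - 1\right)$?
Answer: $- \frac{8467}{2091} \approx -4.0493$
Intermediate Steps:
$y{\left(U,p \right)} = -6$ ($y{\left(U,p \right)} = -3 - 3 = -6$)
$C = 20$ ($C = - 4 \left(-6 - \left(0 \left(-7\right) - 1\right)\right) = - 4 \left(-6 - \left(0 - 1\right)\right) = - 4 \left(-6 - -1\right) = - 4 \left(-6 + 1\right) = \left(-4\right) \left(-5\right) = 20$)
$\frac{486}{-123} + \frac{C}{-204} = \frac{486}{-123} + \frac{20}{-204} = 486 \left(- \frac{1}{123}\right) + 20 \left(- \frac{1}{204}\right) = - \frac{162}{41} - \frac{5}{51} = - \frac{8467}{2091}$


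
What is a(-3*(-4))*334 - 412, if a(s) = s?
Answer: 3596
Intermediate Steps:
a(-3*(-4))*334 - 412 = -3*(-4)*334 - 412 = 12*334 - 412 = 4008 - 412 = 3596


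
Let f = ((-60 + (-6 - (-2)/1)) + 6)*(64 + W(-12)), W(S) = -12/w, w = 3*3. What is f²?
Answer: 118897216/9 ≈ 1.3211e+7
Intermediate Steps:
w = 9
W(S) = -4/3 (W(S) = -12/9 = -12*⅑ = -4/3)
f = -10904/3 (f = ((-60 + (-6 - (-2)/1)) + 6)*(64 - 4/3) = ((-60 + (-6 - (-2))) + 6)*(188/3) = ((-60 + (-6 - 1*(-2))) + 6)*(188/3) = ((-60 + (-6 + 2)) + 6)*(188/3) = ((-60 - 4) + 6)*(188/3) = (-64 + 6)*(188/3) = -58*188/3 = -10904/3 ≈ -3634.7)
f² = (-10904/3)² = 118897216/9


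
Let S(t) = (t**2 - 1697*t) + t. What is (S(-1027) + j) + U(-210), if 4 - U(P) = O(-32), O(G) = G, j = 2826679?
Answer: 5623236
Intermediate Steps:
S(t) = t**2 - 1696*t
U(P) = 36 (U(P) = 4 - 1*(-32) = 4 + 32 = 36)
(S(-1027) + j) + U(-210) = (-1027*(-1696 - 1027) + 2826679) + 36 = (-1027*(-2723) + 2826679) + 36 = (2796521 + 2826679) + 36 = 5623200 + 36 = 5623236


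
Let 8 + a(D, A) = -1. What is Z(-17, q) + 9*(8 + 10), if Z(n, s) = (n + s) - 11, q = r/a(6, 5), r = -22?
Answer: 1228/9 ≈ 136.44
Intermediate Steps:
a(D, A) = -9 (a(D, A) = -8 - 1 = -9)
q = 22/9 (q = -22/(-9) = -22*(-1/9) = 22/9 ≈ 2.4444)
Z(n, s) = -11 + n + s
Z(-17, q) + 9*(8 + 10) = (-11 - 17 + 22/9) + 9*(8 + 10) = -230/9 + 9*18 = -230/9 + 162 = 1228/9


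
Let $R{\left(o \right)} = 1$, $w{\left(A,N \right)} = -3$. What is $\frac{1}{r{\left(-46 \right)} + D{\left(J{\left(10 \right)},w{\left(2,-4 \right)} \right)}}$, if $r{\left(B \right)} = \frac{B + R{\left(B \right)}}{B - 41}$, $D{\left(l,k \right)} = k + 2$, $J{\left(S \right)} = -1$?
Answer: $- \frac{29}{14} \approx -2.0714$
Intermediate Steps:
$D{\left(l,k \right)} = 2 + k$
$r{\left(B \right)} = \frac{1 + B}{-41 + B}$ ($r{\left(B \right)} = \frac{B + 1}{B - 41} = \frac{1 + B}{-41 + B}$)
$\frac{1}{r{\left(-46 \right)} + D{\left(J{\left(10 \right)},w{\left(2,-4 \right)} \right)}} = \frac{1}{\frac{1 - 46}{-41 - 46} + \left(2 - 3\right)} = \frac{1}{\frac{1}{-87} \left(-45\right) - 1} = \frac{1}{\left(- \frac{1}{87}\right) \left(-45\right) - 1} = \frac{1}{\frac{15}{29} - 1} = \frac{1}{- \frac{14}{29}} = - \frac{29}{14}$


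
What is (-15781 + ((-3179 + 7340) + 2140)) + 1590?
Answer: -7890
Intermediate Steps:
(-15781 + ((-3179 + 7340) + 2140)) + 1590 = (-15781 + (4161 + 2140)) + 1590 = (-15781 + 6301) + 1590 = -9480 + 1590 = -7890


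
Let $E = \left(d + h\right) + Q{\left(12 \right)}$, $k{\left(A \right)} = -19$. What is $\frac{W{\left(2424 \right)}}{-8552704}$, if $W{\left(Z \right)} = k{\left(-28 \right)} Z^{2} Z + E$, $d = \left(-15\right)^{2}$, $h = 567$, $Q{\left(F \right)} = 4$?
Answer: $\frac{67653684665}{2138176} \approx 31641.0$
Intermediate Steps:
$d = 225$
$E = 796$ ($E = \left(225 + 567\right) + 4 = 792 + 4 = 796$)
$W{\left(Z \right)} = 796 - 19 Z^{3}$ ($W{\left(Z \right)} = - 19 Z^{2} Z + 796 = - 19 Z^{3} + 796 = 796 - 19 Z^{3}$)
$\frac{W{\left(2424 \right)}}{-8552704} = \frac{796 - 19 \cdot 2424^{3}}{-8552704} = \left(796 - 270614739456\right) \left(- \frac{1}{8552704}\right) = \left(-270614738660\right) \left(- \frac{1}{8552704}\right) = \frac{67653684665}{2138176}$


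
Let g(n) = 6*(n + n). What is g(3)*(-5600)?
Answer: -201600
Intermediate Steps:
g(n) = 12*n (g(n) = 6*(2*n) = 12*n)
g(3)*(-5600) = (12*3)*(-5600) = 36*(-5600) = -201600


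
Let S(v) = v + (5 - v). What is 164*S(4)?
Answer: 820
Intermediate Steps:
S(v) = 5
164*S(4) = 164*5 = 820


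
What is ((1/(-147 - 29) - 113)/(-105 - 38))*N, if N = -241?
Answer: -4793249/25168 ≈ -190.45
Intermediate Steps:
((1/(-147 - 29) - 113)/(-105 - 38))*N = ((1/(-147 - 29) - 113)/(-105 - 38))*(-241) = ((1/(-176) - 113)/(-143))*(-241) = ((-1/176 - 113)*(-1/143))*(-241) = -19889/176*(-1/143)*(-241) = (19889/25168)*(-241) = -4793249/25168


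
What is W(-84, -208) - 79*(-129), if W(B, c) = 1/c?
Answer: 2119727/208 ≈ 10191.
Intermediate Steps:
W(-84, -208) - 79*(-129) = 1/(-208) - 79*(-129) = -1/208 - 1*(-10191) = -1/208 + 10191 = 2119727/208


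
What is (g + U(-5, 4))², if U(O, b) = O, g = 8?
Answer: 9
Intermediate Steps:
(g + U(-5, 4))² = (8 - 5)² = 3² = 9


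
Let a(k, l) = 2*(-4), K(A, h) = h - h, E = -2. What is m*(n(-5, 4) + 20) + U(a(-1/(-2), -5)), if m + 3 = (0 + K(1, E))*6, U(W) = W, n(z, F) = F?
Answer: -80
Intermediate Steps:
K(A, h) = 0
a(k, l) = -8
m = -3 (m = -3 + (0 + 0)*6 = -3 + 0*6 = -3 + 0 = -3)
m*(n(-5, 4) + 20) + U(a(-1/(-2), -5)) = -3*(4 + 20) - 8 = -3*24 - 8 = -72 - 8 = -80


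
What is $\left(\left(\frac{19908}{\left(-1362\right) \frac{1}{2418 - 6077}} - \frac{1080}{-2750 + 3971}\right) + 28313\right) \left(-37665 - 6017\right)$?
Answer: $- \frac{330102112030822}{92389} \approx -3.573 \cdot 10^{9}$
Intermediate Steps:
$\left(\left(\frac{19908}{\left(-1362\right) \frac{1}{2418 - 6077}} - \frac{1080}{-2750 + 3971}\right) + 28313\right) \left(-37665 - 6017\right) = \left(\left(\frac{19908}{\left(-1362\right) \frac{1}{-3659}} - \frac{1080}{1221}\right) + 28313\right) \left(-43682\right) = \left(\left(\frac{19908}{\left(-1362\right) \left(- \frac{1}{3659}\right)} - \frac{360}{407}\right) + 28313\right) \left(-43682\right) = \left(\left(\frac{19908}{\frac{1362}{3659}} - \frac{360}{407}\right) + 28313\right) \left(-43682\right) = \left(\left(19908 \cdot \frac{3659}{1362} - \frac{360}{407}\right) + 28313\right) \left(-43682\right) = \left(\left(\frac{12140562}{227} - \frac{360}{407}\right) + 28313\right) \left(-43682\right) = \left(\frac{4941127014}{92389} + 28313\right) \left(-43682\right) = \frac{7556936771}{92389} \left(-43682\right) = - \frac{330102112030822}{92389}$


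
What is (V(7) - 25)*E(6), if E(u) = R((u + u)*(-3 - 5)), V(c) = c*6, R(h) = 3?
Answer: 51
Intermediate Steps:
V(c) = 6*c
E(u) = 3
(V(7) - 25)*E(6) = (6*7 - 25)*3 = (42 - 25)*3 = 17*3 = 51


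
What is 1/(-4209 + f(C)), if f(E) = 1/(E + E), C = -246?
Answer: -492/2070829 ≈ -0.00023759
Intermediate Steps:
f(E) = 1/(2*E)
1/(-4209 + f(C)) = 1/(-4209 + (1/2)/(-246)) = 1/(-4209 + (1/2)*(-1/246)) = 1/(-4209 - 1/492) = 1/(-2070829/492) = -492/2070829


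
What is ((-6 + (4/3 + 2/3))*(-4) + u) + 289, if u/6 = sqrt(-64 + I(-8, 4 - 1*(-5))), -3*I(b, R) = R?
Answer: 305 + 6*I*sqrt(67) ≈ 305.0 + 49.112*I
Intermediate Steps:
I(b, R) = -R/3
u = 6*I*sqrt(67) (u = 6*sqrt(-64 - (4 - 1*(-5))/3) = 6*sqrt(-64 - (4 + 5)/3) = 6*sqrt(-64 - 1/3*9) = 6*sqrt(-64 - 3) = 6*sqrt(-67) = 6*(I*sqrt(67)) = 6*I*sqrt(67) ≈ 49.112*I)
((-6 + (4/3 + 2/3))*(-4) + u) + 289 = ((-6 + (4/3 + 2/3))*(-4) + 6*I*sqrt(67)) + 289 = ((-6 + 2)*(-4) + 6*I*sqrt(67)) + 289 = (-4*(-4) + 6*I*sqrt(67)) + 289 = (16 + 6*I*sqrt(67)) + 289 = 305 + 6*I*sqrt(67)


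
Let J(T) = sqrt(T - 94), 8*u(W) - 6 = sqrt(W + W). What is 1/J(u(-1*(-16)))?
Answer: -2*I/sqrt(373 - 2*sqrt(2)) ≈ -0.10395*I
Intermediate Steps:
u(W) = 3/4 + sqrt(2)*sqrt(W)/8 (u(W) = 3/4 + sqrt(W + W)/8 = 3/4 + sqrt(2*W)/8 = 3/4 + (sqrt(2)*sqrt(W))/8 = 3/4 + sqrt(2)*sqrt(W)/8)
J(T) = sqrt(-94 + T)
1/J(u(-1*(-16))) = 1/(sqrt(-94 + (3/4 + sqrt(2)*sqrt(-1*(-16))/8))) = 1/(sqrt(-94 + (3/4 + sqrt(2)*sqrt(16)/8))) = 1/(sqrt(-94 + (3/4 + (1/8)*sqrt(2)*4))) = 1/(sqrt(-94 + (3/4 + sqrt(2)/2))) = 1/(sqrt(-373/4 + sqrt(2)/2)) = 1/sqrt(-373/4 + sqrt(2)/2)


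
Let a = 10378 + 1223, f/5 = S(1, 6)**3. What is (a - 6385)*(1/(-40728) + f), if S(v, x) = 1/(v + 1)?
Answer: 16596008/5091 ≈ 3259.9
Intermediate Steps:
S(v, x) = 1/(1 + v)
f = 5/8 (f = 5*(1/(1 + 1))**3 = 5*(1/2)**3 = 5*(1/8) = 5/8 ≈ 0.62500)
a = 11601
(a - 6385)*(1/(-40728) + f) = (11601 - 6385)*(1/(-40728) + 5/8) = 5216*(-1/40728 + 5/8) = 5216*(12727/20364) = 16596008/5091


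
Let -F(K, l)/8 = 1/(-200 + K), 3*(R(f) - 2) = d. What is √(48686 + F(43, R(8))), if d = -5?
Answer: √1200062470/157 ≈ 220.65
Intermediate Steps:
R(f) = ⅓ (R(f) = 2 + (⅓)*(-5) = 2 - 5/3 = ⅓)
F(K, l) = -8/(-200 + K)
√(48686 + F(43, R(8))) = √(48686 - 8/(-200 + 43)) = √(48686 - 8/(-157)) = √(48686 - 8*(-1/157)) = √(48686 + 8/157) = √(7643710/157) = √1200062470/157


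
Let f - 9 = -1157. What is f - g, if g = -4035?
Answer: 2887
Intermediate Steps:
f = -1148 (f = 9 - 1157 = -1148)
f - g = -1148 - 1*(-4035) = -1148 + 4035 = 2887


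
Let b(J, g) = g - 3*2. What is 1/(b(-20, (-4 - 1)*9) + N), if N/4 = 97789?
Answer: 1/391105 ≈ 2.5569e-6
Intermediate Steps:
N = 391156 (N = 4*97789 = 391156)
b(J, g) = -6 + g (b(J, g) = g - 6 = -6 + g)
1/(b(-20, (-4 - 1)*9) + N) = 1/((-6 + (-4 - 1)*9) + 391156) = 1/((-6 - 5*9) + 391156) = 1/((-6 - 45) + 391156) = 1/(-51 + 391156) = 1/391105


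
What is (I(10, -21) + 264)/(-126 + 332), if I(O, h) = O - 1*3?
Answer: 271/206 ≈ 1.3155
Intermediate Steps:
I(O, h) = -3 + O (I(O, h) = O - 3 = -3 + O)
(I(10, -21) + 264)/(-126 + 332) = ((-3 + 10) + 264)/(-126 + 332) = (7 + 264)/206 = 271*(1/206) = 271/206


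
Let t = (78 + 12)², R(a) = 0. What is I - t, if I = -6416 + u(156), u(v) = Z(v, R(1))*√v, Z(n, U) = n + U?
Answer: -14516 + 312*√39 ≈ -12568.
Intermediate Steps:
Z(n, U) = U + n
u(v) = v^(3/2) (u(v) = (0 + v)*√v = v*√v = v^(3/2))
I = -6416 + 312*√39 (I = -6416 + 156^(3/2) = -6416 + 312*√39 ≈ -4467.6)
t = 8100 (t = 90² = 8100)
I - t = (-6416 + 312*√39) - 1*8100 = (-6416 + 312*√39) - 8100 = -14516 + 312*√39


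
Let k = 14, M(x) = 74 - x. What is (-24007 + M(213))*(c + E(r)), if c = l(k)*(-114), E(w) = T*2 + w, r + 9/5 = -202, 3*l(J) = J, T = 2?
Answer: 88350214/5 ≈ 1.7670e+7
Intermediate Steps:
l(J) = J/3
r = -1019/5 (r = -9/5 - 202 = -1019/5 ≈ -203.80)
E(w) = 4 + w (E(w) = 2*2 + w = 4 + w)
c = -532 (c = ((⅓)*14)*(-114) = (14/3)*(-114) = -532)
(-24007 + M(213))*(c + E(r)) = (-24007 + (74 - 1*213))*(-532 + (4 - 1019/5)) = (-24007 + (74 - 213))*(-532 - 999/5) = (-24007 - 139)*(-3659/5) = -24146*(-3659/5) = 88350214/5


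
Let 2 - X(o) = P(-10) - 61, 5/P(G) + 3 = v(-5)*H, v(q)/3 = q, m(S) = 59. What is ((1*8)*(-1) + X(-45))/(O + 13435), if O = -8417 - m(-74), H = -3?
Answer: 2305/208278 ≈ 0.011067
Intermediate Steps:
v(q) = 3*q
O = -8476 (O = -8417 - 1*59 = -8417 - 59 = -8476)
P(G) = 5/42 (P(G) = 5/(-3 + (3*(-5))*(-3)) = 5/(-3 - 15*(-3)) = 5/(-3 + 45) = 5/42)
X(o) = 2641/42 (X(o) = 2 - (5/42 - 61) = 2 - 1*(-2557/42) = 2 + 2557/42 = 2641/42)
((1*8)*(-1) + X(-45))/(O + 13435) = ((1*8)*(-1) + 2641/42)/(-8476 + 13435) = (8*(-1) + 2641/42)/4959 = (-8 + 2641/42)*(1/4959) = (2305/42)*(1/4959) = 2305/208278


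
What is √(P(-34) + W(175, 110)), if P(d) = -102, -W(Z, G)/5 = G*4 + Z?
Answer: 3*I*√353 ≈ 56.365*I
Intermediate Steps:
W(Z, G) = -20*G - 5*Z (W(Z, G) = -5*(G*4 + Z) = -5*(4*G + Z) = -5*(Z + 4*G) = -20*G - 5*Z)
√(P(-34) + W(175, 110)) = √(-102 + (-20*110 - 5*175)) = √(-102 + (-2200 - 875)) = √(-102 - 3075) = √(-3177) = 3*I*√353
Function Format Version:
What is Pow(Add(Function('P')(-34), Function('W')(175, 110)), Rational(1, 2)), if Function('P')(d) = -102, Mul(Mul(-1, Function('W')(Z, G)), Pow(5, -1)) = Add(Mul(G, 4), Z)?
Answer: Mul(3, I, Pow(353, Rational(1, 2))) ≈ Mul(56.365, I)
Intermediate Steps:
Function('W')(Z, G) = Add(Mul(-20, G), Mul(-5, Z)) (Function('W')(Z, G) = Mul(-5, Add(Mul(G, 4), Z)) = Mul(-5, Add(Mul(4, G), Z)) = Mul(-5, Add(Z, Mul(4, G))) = Add(Mul(-20, G), Mul(-5, Z)))
Pow(Add(Function('P')(-34), Function('W')(175, 110)), Rational(1, 2)) = Pow(Add(-102, Add(Mul(-20, 110), Mul(-5, 175))), Rational(1, 2)) = Pow(Add(-102, Add(-2200, -875)), Rational(1, 2)) = Pow(Add(-102, -3075), Rational(1, 2)) = Pow(-3177, Rational(1, 2)) = Mul(3, I, Pow(353, Rational(1, 2)))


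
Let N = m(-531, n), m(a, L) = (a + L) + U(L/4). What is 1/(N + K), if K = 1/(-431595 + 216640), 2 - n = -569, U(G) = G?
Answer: 859820/157132101 ≈ 0.0054720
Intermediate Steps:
n = 571 (n = 2 - 1*(-569) = 2 + 569 = 571)
m(a, L) = a + 5*L/4 (m(a, L) = (a + L) + L/4 = (L + a) + L*(¼) = (L + a) + L/4 = a + 5*L/4)
N = 731/4 (N = -531 + (5/4)*571 = -531 + 2855/4 = 731/4 ≈ 182.75)
K = -1/214955 (K = 1/(-214955) = -1/214955 ≈ -4.6521e-6)
1/(N + K) = 1/(731/4 - 1/214955) = 1/(157132101/859820) = 859820/157132101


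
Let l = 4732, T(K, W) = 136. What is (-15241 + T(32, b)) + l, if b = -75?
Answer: -10373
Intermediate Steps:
(-15241 + T(32, b)) + l = (-15241 + 136) + 4732 = -15105 + 4732 = -10373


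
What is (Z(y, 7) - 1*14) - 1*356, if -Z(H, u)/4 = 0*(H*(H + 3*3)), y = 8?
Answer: -370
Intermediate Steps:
Z(H, u) = 0 (Z(H, u) = -0*H*(H + 3*3) = -0*H*(H + 9) = -0*H*(9 + H) = -4*0 = 0)
(Z(y, 7) - 1*14) - 1*356 = (0 - 1*14) - 1*356 = (0 - 14) - 356 = -14 - 356 = -370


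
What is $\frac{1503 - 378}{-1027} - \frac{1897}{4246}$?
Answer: $- \frac{6724969}{4360642} \approx -1.5422$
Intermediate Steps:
$\frac{1503 - 378}{-1027} - \frac{1897}{4246} = \left(1503 - 378\right) \left(- \frac{1}{1027}\right) - \frac{1897}{4246} = 1125 \left(- \frac{1}{1027}\right) - \frac{1897}{4246} = - \frac{1125}{1027} - \frac{1897}{4246} = - \frac{6724969}{4360642}$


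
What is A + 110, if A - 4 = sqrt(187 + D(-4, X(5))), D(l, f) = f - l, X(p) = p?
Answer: 128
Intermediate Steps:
A = 18 (A = 4 + sqrt(187 + (5 - 1*(-4))) = 4 + sqrt(187 + (5 + 4)) = 4 + sqrt(187 + 9) = 4 + sqrt(196) = 4 + 14 = 18)
A + 110 = 18 + 110 = 128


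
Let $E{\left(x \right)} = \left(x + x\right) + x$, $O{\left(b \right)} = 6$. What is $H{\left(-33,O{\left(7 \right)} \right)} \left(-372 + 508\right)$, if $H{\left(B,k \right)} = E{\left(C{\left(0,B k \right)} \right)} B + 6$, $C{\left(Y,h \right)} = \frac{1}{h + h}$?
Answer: $850$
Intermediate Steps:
$C{\left(Y,h \right)} = \frac{1}{2 h}$
$E{\left(x \right)} = 3 x$ ($E{\left(x \right)} = 2 x + x = 3 x$)
$H{\left(B,k \right)} = 6 + \frac{3}{2 k}$ ($H{\left(B,k \right)} = 3 \frac{1}{2 B k} B + 6 = \frac{3}{2 B k} B + 6 = \frac{3}{2 k} + 6 = 6 + \frac{3}{2 k}$)
$H{\left(-33,O{\left(7 \right)} \right)} \left(-372 + 508\right) = \left(6 + \frac{3}{2 \cdot 6}\right) \left(-372 + 508\right) = \left(6 + \frac{3}{2} \cdot \frac{1}{6}\right) 136 = \left(6 + \frac{1}{4}\right) 136 = \frac{25}{4} \cdot 136 = 850$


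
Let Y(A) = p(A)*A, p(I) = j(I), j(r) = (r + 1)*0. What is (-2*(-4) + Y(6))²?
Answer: 64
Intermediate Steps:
j(r) = 0 (j(r) = (1 + r)*0 = 0)
p(I) = 0
Y(A) = 0 (Y(A) = 0*A = 0)
(-2*(-4) + Y(6))² = (-2*(-4) + 0)² = (8 + 0)² = 8² = 64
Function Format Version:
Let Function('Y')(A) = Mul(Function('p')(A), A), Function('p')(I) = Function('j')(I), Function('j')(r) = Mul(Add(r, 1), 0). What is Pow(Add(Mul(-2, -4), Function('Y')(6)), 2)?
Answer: 64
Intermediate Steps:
Function('j')(r) = 0 (Function('j')(r) = Mul(Add(1, r), 0) = 0)
Function('p')(I) = 0
Function('Y')(A) = 0 (Function('Y')(A) = Mul(0, A) = 0)
Pow(Add(Mul(-2, -4), Function('Y')(6)), 2) = Pow(Add(Mul(-2, -4), 0), 2) = Pow(Add(8, 0), 2) = Pow(8, 2) = 64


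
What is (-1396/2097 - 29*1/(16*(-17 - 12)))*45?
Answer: -101195/3728 ≈ -27.145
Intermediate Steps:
(-1396/2097 - 29*1/(16*(-17 - 12)))*45 = (-1396*1/2097 - 29/((-29*16)))*45 = (-1396/2097 - 29/(-464))*45 = (-1396/2097 - 29*(-1/464))*45 = (-1396/2097 + 1/16)*45 = -20239/33552*45 = -101195/3728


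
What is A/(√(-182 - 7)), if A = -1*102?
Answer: 34*I*√21/21 ≈ 7.4194*I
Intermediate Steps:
A = -102
A/(√(-182 - 7)) = -102/√(-182 - 7) = -102*(-I*√21/63) = -(-34)*I*√21/21 = 34*I*√21/21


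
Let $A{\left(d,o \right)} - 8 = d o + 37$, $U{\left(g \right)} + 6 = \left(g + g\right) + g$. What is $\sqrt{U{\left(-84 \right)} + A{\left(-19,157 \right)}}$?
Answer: $2 i \sqrt{799} \approx 56.533 i$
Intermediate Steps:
$U{\left(g \right)} = -6 + 3 g$ ($U{\left(g \right)} = -6 + \left(\left(g + g\right) + g\right) = -6 + \left(2 g + g\right) = -6 + 3 g$)
$A{\left(d,o \right)} = 45 + d o$ ($A{\left(d,o \right)} = 8 + \left(d o + 37\right) = 8 + \left(37 + d o\right) = 45 + d o$)
$\sqrt{U{\left(-84 \right)} + A{\left(-19,157 \right)}} = \sqrt{\left(-6 + 3 \left(-84\right)\right) + \left(45 - 2983\right)} = \sqrt{\left(-6 - 252\right) + \left(45 - 2983\right)} = \sqrt{-258 - 2938} = \sqrt{-3196} = 2 i \sqrt{799}$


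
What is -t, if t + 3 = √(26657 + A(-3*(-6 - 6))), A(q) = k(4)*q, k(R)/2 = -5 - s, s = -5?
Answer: 3 - √26657 ≈ -160.27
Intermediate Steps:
k(R) = 0 (k(R) = 2*(-5 - 1*(-5)) = 2*(-5 + 5) = 2*0 = 0)
A(q) = 0 (A(q) = 0*q = 0)
t = -3 + √26657 (t = -3 + √(26657 + 0) = -3 + √26657 ≈ 160.27)
-t = -(-3 + √26657) = 3 - √26657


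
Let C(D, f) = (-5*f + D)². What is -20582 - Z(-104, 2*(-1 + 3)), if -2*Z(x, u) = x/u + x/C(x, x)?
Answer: -68540161/3328 ≈ -20595.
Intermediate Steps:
C(D, f) = (D - 5*f)²
Z(x, u) = -1/(32*x) - x/(2*u) (Z(x, u) = -(x/u + x/((x - 5*x)²))/2 = -(x/u + x/((-4*x)²))/2 = -(x/u + x/((16*x²)))/2 = -(x/u + x*(1/(16*x²)))/2 = -(x/u + 1/(16*x))/2 = -(1/(16*x) + x/u)/2 = -1/(32*x) - x/(2*u))
-20582 - Z(-104, 2*(-1 + 3)) = -20582 - (-1/32/(-104) - ½*(-104)/2*(-1 + 3)) = -20582 - (-1/32*(-1/104) - ½*(-104)/2*2) = -20582 - (1/3328 - ½*(-104)/4) = -20582 - (1/3328 - ½*(-104)*¼) = -20582 - (1/3328 + 13) = -20582 - 1*43265/3328 = -20582 - 43265/3328 = -68540161/3328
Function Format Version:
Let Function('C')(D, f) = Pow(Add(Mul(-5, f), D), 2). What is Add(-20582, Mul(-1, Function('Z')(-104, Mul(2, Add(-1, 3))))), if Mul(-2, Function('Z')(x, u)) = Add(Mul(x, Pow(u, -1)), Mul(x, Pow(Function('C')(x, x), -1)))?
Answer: Rational(-68540161, 3328) ≈ -20595.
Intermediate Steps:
Function('C')(D, f) = Pow(Add(D, Mul(-5, f)), 2)
Function('Z')(x, u) = Add(Mul(Rational(-1, 32), Pow(x, -1)), Mul(Rational(-1, 2), x, Pow(u, -1))) (Function('Z')(x, u) = Mul(Rational(-1, 2), Add(Mul(x, Pow(u, -1)), Mul(x, Pow(Pow(Add(x, Mul(-5, x)), 2), -1)))) = Mul(Rational(-1, 2), Add(Mul(x, Pow(u, -1)), Mul(x, Pow(Pow(Mul(-4, x), 2), -1)))) = Mul(Rational(-1, 2), Add(Mul(x, Pow(u, -1)), Mul(x, Pow(Mul(16, Pow(x, 2)), -1)))) = Mul(Rational(-1, 2), Add(Mul(x, Pow(u, -1)), Mul(x, Mul(Rational(1, 16), Pow(x, -2))))) = Mul(Rational(-1, 2), Add(Mul(x, Pow(u, -1)), Mul(Rational(1, 16), Pow(x, -1)))) = Mul(Rational(-1, 2), Add(Mul(Rational(1, 16), Pow(x, -1)), Mul(x, Pow(u, -1)))) = Add(Mul(Rational(-1, 32), Pow(x, -1)), Mul(Rational(-1, 2), x, Pow(u, -1))))
Add(-20582, Mul(-1, Function('Z')(-104, Mul(2, Add(-1, 3))))) = Add(-20582, Mul(-1, Add(Mul(Rational(-1, 32), Pow(-104, -1)), Mul(Rational(-1, 2), -104, Pow(Mul(2, Add(-1, 3)), -1))))) = Add(-20582, Mul(-1, Add(Mul(Rational(-1, 32), Rational(-1, 104)), Mul(Rational(-1, 2), -104, Pow(Mul(2, 2), -1))))) = Add(-20582, Mul(-1, Add(Rational(1, 3328), Mul(Rational(-1, 2), -104, Pow(4, -1))))) = Add(-20582, Mul(-1, Add(Rational(1, 3328), Mul(Rational(-1, 2), -104, Rational(1, 4))))) = Add(-20582, Mul(-1, Add(Rational(1, 3328), 13))) = Add(-20582, Mul(-1, Rational(43265, 3328))) = Add(-20582, Rational(-43265, 3328)) = Rational(-68540161, 3328)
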